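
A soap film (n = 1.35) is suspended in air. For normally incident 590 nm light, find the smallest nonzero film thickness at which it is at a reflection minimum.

219 nm

Top surface (1.0 → 1.35): reflection off a higher-index medium gives a half-wave phase shift.
At the lower boundary (n = 1.35 to n = 1.0) the reflected ray undergoes no phase shift.
The two reflections differ by half a wavelength.
So the condition for destructive reflection is 2 n t = m λ.
Minimum nonzero at m = 1: t = λ / (2 n) = 590 / (2 × 1.35) = 219 nm.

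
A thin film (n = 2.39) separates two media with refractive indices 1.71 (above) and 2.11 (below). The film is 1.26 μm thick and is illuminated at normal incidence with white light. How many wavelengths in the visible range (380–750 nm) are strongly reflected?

8

At the upper boundary (n = 1.71 to n = 2.39) the reflected ray undergoes a half-wave phase shift.
Ray reflecting at the bottom interface goes from n = 2.39 toward n = 2.11: no phase shift.
Net: one phase inversion between the two reflected rays.
So the condition for constructive reflection is 2 n t = (m + ½) λ.
λ = 2 n t / (m + ½) = 6023 / (m + ½) nm.
m=7: 803 nm (IR); m=8: 709 nm (visible); m=9: 634 nm (visible); m=10: 574 nm (visible); m=11: 524 nm (visible); m=12: 482 nm (visible); m=13: 446 nm (visible); m=14: 415 nm (visible); m=15: 389 nm (visible); m=16: 365 nm (UV).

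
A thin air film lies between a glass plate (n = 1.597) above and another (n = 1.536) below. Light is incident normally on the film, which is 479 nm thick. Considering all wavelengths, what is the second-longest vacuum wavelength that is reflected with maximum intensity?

639 nm

Ray reflecting at the top interface goes from n = 1.597 toward n = 1.0: no phase shift.
Ray reflecting at the bottom interface goes from n = 1.0 toward n = 1.536: a half-wave phase shift.
The two reflections differ by half a wavelength.
With one net inversion, constructive interference in reflection requires 2 n t = (m + ½) λ.
λ = 2 n t / (m + ½). The second-longest wavelength is m = 1: λ = 2 × 1.0 × 479 / 1.50 = 639 nm.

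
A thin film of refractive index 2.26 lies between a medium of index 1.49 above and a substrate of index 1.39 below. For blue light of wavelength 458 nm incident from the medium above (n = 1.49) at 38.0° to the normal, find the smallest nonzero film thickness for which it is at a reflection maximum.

At the upper boundary (n = 1.49 to n = 2.26) the reflected ray undergoes a half-wave phase shift.
Ray reflecting at the bottom interface goes from n = 2.26 toward n = 1.39: no phase shift.
Net: one phase inversion between the two reflected rays.
With one net inversion, constructive interference in reflection requires 2 n t cos θ_r = (m + ½) λ.
Snell's law: 1.49 sin 38.0° = 2.26 sin θ_r → sin θ_r = 0.406, cos θ_r = 0.914.
Minimum at m = 0: t = λ / (4 n cos θ_r) = 458 / (4 × 2.26 × 0.914) = 55.4 nm.

55.4 nm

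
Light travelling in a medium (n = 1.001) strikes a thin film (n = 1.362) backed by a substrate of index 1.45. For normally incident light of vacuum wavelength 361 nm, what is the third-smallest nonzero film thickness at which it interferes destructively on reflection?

Ray reflecting at the top interface goes from n = 1.001 toward n = 1.362: a half-wave phase shift.
Bottom surface (1.362 → 1.45): reflection off a higher-index medium gives a half-wave phase shift.
Net: no relative phase inversion (both shifts match).
With no net inversion, destructive interference in reflection requires 2 n t = (m + ½) λ.
The third-smallest nonzero thickness corresponds to m = 2: t = (m + ½) λ / (2 n) = 2.50 × 361 / (2 × 1.362) = 331 nm.

331 nm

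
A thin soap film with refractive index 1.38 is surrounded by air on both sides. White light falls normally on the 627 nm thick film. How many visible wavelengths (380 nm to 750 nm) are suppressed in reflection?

At the upper boundary (n = 1.0 to n = 1.38) the reflected ray undergoes a half-wave phase shift.
Bottom surface (1.38 → 1.0): reflection off a lower-index medium gives no phase shift.
Exactly one π shift → a net half-wave offset.
With one net inversion, destructive interference in reflection requires 2 n t = m λ.
λ = 2 n t / m = 1731 / m nm.
m=2: 865 nm (IR); m=3: 577 nm (visible); m=4: 433 nm (visible); m=5: 346 nm (UV).

2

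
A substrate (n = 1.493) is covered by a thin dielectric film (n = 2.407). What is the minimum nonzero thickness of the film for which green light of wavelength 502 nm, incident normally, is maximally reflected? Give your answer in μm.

0.0521 μm

Top surface (1.0 → 2.407): reflection off a higher-index medium gives a half-wave phase shift.
At the lower boundary (n = 2.407 to n = 1.493) the reflected ray undergoes no phase shift.
The two reflections differ by half a wavelength.
So the condition for constructive reflection is 2 n t = (m + ½) λ.
Minimum at m = 0: t = λ / (4 n) = 502 / (4 × 2.407) = 52.1 nm.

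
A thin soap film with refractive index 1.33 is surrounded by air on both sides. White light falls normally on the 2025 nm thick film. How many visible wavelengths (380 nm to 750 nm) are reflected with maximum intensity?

Ray reflecting at the top interface goes from n = 1.0 toward n = 1.33: a half-wave phase shift.
At the lower boundary (n = 1.33 to n = 1.0) the reflected ray undergoes no phase shift.
The two reflections differ by half a wavelength.
So the condition for constructive reflection is 2 n t = (m + ½) λ.
λ = 2 n t / (m + ½) = 5387 / (m + ½) nm.
m=6: 829 nm (IR); m=7: 718 nm (visible); m=8: 634 nm (visible); m=9: 567 nm (visible); m=10: 513 nm (visible); m=11: 468 nm (visible); m=12: 431 nm (visible); m=13: 399 nm (visible); m=14: 371 nm (UV).

7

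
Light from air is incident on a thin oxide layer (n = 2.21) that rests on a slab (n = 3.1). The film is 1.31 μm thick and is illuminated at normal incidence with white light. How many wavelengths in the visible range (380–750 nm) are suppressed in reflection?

Top surface (1.0 → 2.21): reflection off a higher-index medium gives a half-wave phase shift.
Ray reflecting at the bottom interface goes from n = 2.21 toward n = 3.1: a half-wave phase shift.
Net: no relative phase inversion (both shifts match).
So the condition for destructive reflection is 2 n t = (m + ½) λ.
λ = 2 n t / (m + ½) = 5790 / (m + ½) nm.
m=7: 772 nm (IR); m=8: 681 nm (visible); m=9: 609 nm (visible); m=10: 551 nm (visible); m=11: 503 nm (visible); m=12: 463 nm (visible); m=13: 429 nm (visible); m=14: 399 nm (visible); m=15: 374 nm (UV).

7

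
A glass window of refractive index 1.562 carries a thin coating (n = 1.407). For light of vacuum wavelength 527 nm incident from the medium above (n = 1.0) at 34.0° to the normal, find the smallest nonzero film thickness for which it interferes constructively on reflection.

204 nm

At the upper boundary (n = 1.0 to n = 1.407) the reflected ray undergoes a half-wave phase shift.
Ray reflecting at the bottom interface goes from n = 1.407 toward n = 1.562: a half-wave phase shift.
Zero or two π shifts → no net half-wave offset.
For strong reflection here: 2 n t cos θ_r = m λ.
Snell's law: 1.0 sin 34.0° = 1.407 sin θ_r → sin θ_r = 0.397, cos θ_r = 0.918.
Minimum nonzero at m = 1: t = λ / (2 n cos θ_r) = 527 / (2 × 1.407 × 0.918) = 204 nm.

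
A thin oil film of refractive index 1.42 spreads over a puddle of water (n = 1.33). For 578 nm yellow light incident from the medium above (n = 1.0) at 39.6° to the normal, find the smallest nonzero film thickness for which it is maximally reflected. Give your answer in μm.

Top surface (1.0 → 1.42): reflection off a higher-index medium gives a half-wave phase shift.
Ray reflecting at the bottom interface goes from n = 1.42 toward n = 1.33: no phase shift.
Exactly one π shift → a net half-wave offset.
With one net inversion, constructive interference in reflection requires 2 n t cos θ_r = (m + ½) λ.
Snell's law: 1.0 sin 39.6° = 1.42 sin θ_r → sin θ_r = 0.449, cos θ_r = 0.894.
Minimum at m = 0: t = λ / (4 n cos θ_r) = 578 / (4 × 1.42 × 0.894) = 114 nm.

0.114 μm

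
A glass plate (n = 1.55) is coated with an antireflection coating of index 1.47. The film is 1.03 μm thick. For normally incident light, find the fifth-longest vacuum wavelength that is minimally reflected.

673 nm

Ray reflecting at the top interface goes from n = 1.0 toward n = 1.47: a half-wave phase shift.
Ray reflecting at the bottom interface goes from n = 1.47 toward n = 1.55: a half-wave phase shift.
Net: no relative phase inversion (both shifts match).
With no net inversion, destructive interference in reflection requires 2 n t = (m + ½) λ.
λ = 2 n t / (m + ½). The fifth-longest wavelength is m = 4: λ = 2 × 1.47 × 1030 / 4.50 = 673 nm.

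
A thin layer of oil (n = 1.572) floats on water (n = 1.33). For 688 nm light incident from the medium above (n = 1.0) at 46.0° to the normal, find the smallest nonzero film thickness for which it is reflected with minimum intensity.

Ray reflecting at the top interface goes from n = 1.0 toward n = 1.572: a half-wave phase shift.
At the lower boundary (n = 1.572 to n = 1.33) the reflected ray undergoes no phase shift.
Net: one phase inversion between the two reflected rays.
So the condition for destructive reflection is 2 n t cos θ_r = m λ.
Snell's law: 1.0 sin 46.0° = 1.572 sin θ_r → sin θ_r = 0.458, cos θ_r = 0.889.
Minimum nonzero at m = 1: t = λ / (2 n cos θ_r) = 688 / (2 × 1.572 × 0.889) = 246 nm.

246 nm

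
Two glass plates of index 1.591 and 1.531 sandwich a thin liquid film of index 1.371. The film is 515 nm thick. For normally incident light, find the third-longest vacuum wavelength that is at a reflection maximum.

565 nm

At the upper boundary (n = 1.591 to n = 1.371) the reflected ray undergoes no phase shift.
Bottom surface (1.371 → 1.531): reflection off a higher-index medium gives a half-wave phase shift.
Net: one phase inversion between the two reflected rays.
With one net inversion, constructive interference in reflection requires 2 n t = (m + ½) λ.
λ = 2 n t / (m + ½). The third-longest wavelength is m = 2: λ = 2 × 1.371 × 515 / 2.50 = 565 nm.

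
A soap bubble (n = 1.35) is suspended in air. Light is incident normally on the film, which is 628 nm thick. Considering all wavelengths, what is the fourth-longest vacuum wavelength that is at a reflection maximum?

Top surface (1.0 → 1.35): reflection off a higher-index medium gives a half-wave phase shift.
At the lower boundary (n = 1.35 to n = 1.0) the reflected ray undergoes no phase shift.
Net: one phase inversion between the two reflected rays.
For bright reflection here: 2 n t = (m + ½) λ.
λ = 2 n t / (m + ½). The fourth-longest wavelength is m = 3: λ = 2 × 1.35 × 628 / 3.50 = 484 nm.

484 nm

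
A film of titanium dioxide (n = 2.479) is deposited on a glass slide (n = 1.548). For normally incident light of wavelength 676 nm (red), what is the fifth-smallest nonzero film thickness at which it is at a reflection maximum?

Ray reflecting at the top interface goes from n = 1.0 toward n = 2.479: a half-wave phase shift.
Bottom surface (2.479 → 1.548): reflection off a lower-index medium gives no phase shift.
Net: one phase inversion between the two reflected rays.
For strong reflection here: 2 n t = (m + ½) λ.
The fifth-smallest nonzero thickness corresponds to m = 4: t = (m + ½) λ / (2 n) = 4.50 × 676 / (2 × 2.479) = 614 nm.

614 nm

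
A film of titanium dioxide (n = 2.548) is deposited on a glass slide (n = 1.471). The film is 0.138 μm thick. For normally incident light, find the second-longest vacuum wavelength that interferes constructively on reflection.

469 nm

Ray reflecting at the top interface goes from n = 1.0 toward n = 2.548: a half-wave phase shift.
At the lower boundary (n = 2.548 to n = 1.471) the reflected ray undergoes no phase shift.
Exactly one π shift → a net half-wave offset.
With one net inversion, constructive interference in reflection requires 2 n t = (m + ½) λ.
λ = 2 n t / (m + ½). The second-longest wavelength is m = 1: λ = 2 × 2.548 × 138 / 1.50 = 469 nm.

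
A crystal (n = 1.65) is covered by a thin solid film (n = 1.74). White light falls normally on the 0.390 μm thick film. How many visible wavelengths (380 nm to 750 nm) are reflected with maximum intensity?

2

At the upper boundary (n = 1.0 to n = 1.74) the reflected ray undergoes a half-wave phase shift.
Ray reflecting at the bottom interface goes from n = 1.74 toward n = 1.65: no phase shift.
Exactly one π shift → a net half-wave offset.
For bright reflection here: 2 n t = (m + ½) λ.
λ = 2 n t / (m + ½) = 1357 / (m + ½) nm.
m=1: 905 nm (IR); m=2: 543 nm (visible); m=3: 388 nm (visible); m=4: 302 nm (UV).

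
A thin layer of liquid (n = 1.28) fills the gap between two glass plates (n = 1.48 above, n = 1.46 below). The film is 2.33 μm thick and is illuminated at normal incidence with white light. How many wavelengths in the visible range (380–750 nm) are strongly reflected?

8

At the upper boundary (n = 1.48 to n = 1.28) the reflected ray undergoes no phase shift.
Ray reflecting at the bottom interface goes from n = 1.28 toward n = 1.46: a half-wave phase shift.
Exactly one π shift → a net half-wave offset.
For strong reflection here: 2 n t = (m + ½) λ.
λ = 2 n t / (m + ½) = 5965 / (m + ½) nm.
m=7: 795 nm (IR); m=8: 702 nm (visible); m=9: 628 nm (visible); m=10: 568 nm (visible); m=11: 519 nm (visible); m=12: 477 nm (visible); m=13: 442 nm (visible); m=14: 411 nm (visible); m=15: 385 nm (visible); m=16: 362 nm (UV).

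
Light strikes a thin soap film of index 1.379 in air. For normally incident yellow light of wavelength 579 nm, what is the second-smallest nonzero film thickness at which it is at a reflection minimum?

420 nm

Top surface (1.0 → 1.379): reflection off a higher-index medium gives a half-wave phase shift.
Bottom surface (1.379 → 1.0): reflection off a lower-index medium gives no phase shift.
Exactly one π shift → a net half-wave offset.
So the condition for destructive reflection is 2 n t = m λ.
The second-smallest nonzero thickness corresponds to m = 2: t = m λ / (2 n) = 2.00 × 579 / (2 × 1.379) = 420 nm.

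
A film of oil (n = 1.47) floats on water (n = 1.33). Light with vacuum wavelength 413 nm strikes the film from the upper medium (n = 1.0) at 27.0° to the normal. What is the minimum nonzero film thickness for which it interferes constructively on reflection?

73.8 nm

Ray reflecting at the top interface goes from n = 1.0 toward n = 1.47: a half-wave phase shift.
At the lower boundary (n = 1.47 to n = 1.33) the reflected ray undergoes no phase shift.
Exactly one π shift → a net half-wave offset.
With one net inversion, constructive interference in reflection requires 2 n t cos θ_r = (m + ½) λ.
Snell's law: 1.0 sin 27.0° = 1.47 sin θ_r → sin θ_r = 0.309, cos θ_r = 0.951.
Minimum at m = 0: t = λ / (4 n cos θ_r) = 413 / (4 × 1.47 × 0.951) = 73.8 nm.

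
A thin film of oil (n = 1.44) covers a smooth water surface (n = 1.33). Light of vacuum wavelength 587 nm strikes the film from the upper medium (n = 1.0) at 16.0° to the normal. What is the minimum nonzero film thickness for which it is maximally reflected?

Ray reflecting at the top interface goes from n = 1.0 toward n = 1.44: a half-wave phase shift.
Ray reflecting at the bottom interface goes from n = 1.44 toward n = 1.33: no phase shift.
Net: one phase inversion between the two reflected rays.
For maximum reflection here: 2 n t cos θ_r = (m + ½) λ.
Snell's law: 1.0 sin 16.0° = 1.44 sin θ_r → sin θ_r = 0.191, cos θ_r = 0.982.
Minimum at m = 0: t = λ / (4 n cos θ_r) = 587 / (4 × 1.44 × 0.982) = 104 nm.

104 nm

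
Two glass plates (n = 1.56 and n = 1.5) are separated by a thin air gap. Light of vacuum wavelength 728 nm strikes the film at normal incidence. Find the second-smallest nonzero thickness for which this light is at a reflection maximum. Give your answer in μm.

Top surface (1.56 → 1.0): reflection off a lower-index medium gives no phase shift.
Bottom surface (1.0 → 1.5): reflection off a higher-index medium gives a half-wave phase shift.
Net: one phase inversion between the two reflected rays.
With one net inversion, constructive interference in reflection requires 2 n t = (m + ½) λ.
The second-smallest nonzero thickness corresponds to m = 1: t = (m + ½) λ / (2 n) = 1.50 × 728 / (2 × 1.0) = 546 nm.

0.546 μm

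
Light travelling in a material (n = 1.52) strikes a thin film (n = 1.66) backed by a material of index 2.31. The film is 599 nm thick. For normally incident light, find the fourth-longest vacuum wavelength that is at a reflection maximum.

Ray reflecting at the top interface goes from n = 1.52 toward n = 1.66: a half-wave phase shift.
Bottom surface (1.66 → 2.31): reflection off a higher-index medium gives a half-wave phase shift.
Zero or two π shifts → no net half-wave offset.
With no net inversion, constructive interference in reflection requires 2 n t = m λ.
λ = 2 n t / m. The fourth-longest wavelength is m = 4: λ = 2 × 1.66 × 599 / 4.00 = 497 nm.

497 nm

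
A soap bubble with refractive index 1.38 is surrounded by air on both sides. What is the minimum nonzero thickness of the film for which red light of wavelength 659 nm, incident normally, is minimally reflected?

239 nm

Top surface (1.0 → 1.38): reflection off a higher-index medium gives a half-wave phase shift.
At the lower boundary (n = 1.38 to n = 1.0) the reflected ray undergoes no phase shift.
Net: one phase inversion between the two reflected rays.
So the condition for destructive reflection is 2 n t = m λ.
Minimum nonzero at m = 1: t = λ / (2 n) = 659 / (2 × 1.38) = 239 nm.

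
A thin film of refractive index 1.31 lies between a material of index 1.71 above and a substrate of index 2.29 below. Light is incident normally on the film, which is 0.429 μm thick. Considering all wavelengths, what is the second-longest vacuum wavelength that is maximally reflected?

749 nm

Top surface (1.71 → 1.31): reflection off a lower-index medium gives no phase shift.
Ray reflecting at the bottom interface goes from n = 1.31 toward n = 2.29: a half-wave phase shift.
The two reflections differ by half a wavelength.
So the condition for constructive reflection is 2 n t = (m + ½) λ.
λ = 2 n t / (m + ½). The second-longest wavelength is m = 1: λ = 2 × 1.31 × 429 / 1.50 = 749 nm.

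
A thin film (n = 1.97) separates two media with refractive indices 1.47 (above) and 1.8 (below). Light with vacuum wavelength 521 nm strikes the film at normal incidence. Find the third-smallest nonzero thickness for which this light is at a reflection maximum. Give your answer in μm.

0.331 μm

Top surface (1.47 → 1.97): reflection off a higher-index medium gives a half-wave phase shift.
Bottom surface (1.97 → 1.8): reflection off a lower-index medium gives no phase shift.
The two reflections differ by half a wavelength.
So the condition for constructive reflection is 2 n t = (m + ½) λ.
The third-smallest nonzero thickness corresponds to m = 2: t = (m + ½) λ / (2 n) = 2.50 × 521 / (2 × 1.97) = 331 nm.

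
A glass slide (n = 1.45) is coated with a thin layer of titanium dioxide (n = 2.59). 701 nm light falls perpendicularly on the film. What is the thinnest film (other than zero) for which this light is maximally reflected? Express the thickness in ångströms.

Ray reflecting at the top interface goes from n = 1.0 toward n = 2.59: a half-wave phase shift.
Bottom surface (2.59 → 1.45): reflection off a lower-index medium gives no phase shift.
The two reflections differ by half a wavelength.
So the condition for constructive reflection is 2 n t = (m + ½) λ.
Minimum at m = 0: t = λ / (4 n) = 701 / (4 × 2.59) = 67.7 nm.

677 Å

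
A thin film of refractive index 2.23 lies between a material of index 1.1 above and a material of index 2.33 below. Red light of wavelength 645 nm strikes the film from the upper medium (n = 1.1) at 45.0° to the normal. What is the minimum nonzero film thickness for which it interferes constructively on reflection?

154 nm

Ray reflecting at the top interface goes from n = 1.1 toward n = 2.23: a half-wave phase shift.
At the lower boundary (n = 2.23 to n = 2.33) the reflected ray undergoes a half-wave phase shift.
Zero or two π shifts → no net half-wave offset.
With no net inversion, constructive interference in reflection requires 2 n t cos θ_r = m λ.
Snell's law: 1.1 sin 45.0° = 2.23 sin θ_r → sin θ_r = 0.349, cos θ_r = 0.937.
Minimum nonzero at m = 1: t = λ / (2 n cos θ_r) = 645 / (2 × 2.23 × 0.937) = 154 nm.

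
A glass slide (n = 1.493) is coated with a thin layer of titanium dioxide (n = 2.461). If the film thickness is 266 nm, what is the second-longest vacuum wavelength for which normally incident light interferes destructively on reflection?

655 nm

At the upper boundary (n = 1.0 to n = 2.461) the reflected ray undergoes a half-wave phase shift.
At the lower boundary (n = 2.461 to n = 1.493) the reflected ray undergoes no phase shift.
Net: one phase inversion between the two reflected rays.
So the condition for destructive reflection is 2 n t = m λ.
λ = 2 n t / m. The second-longest wavelength is m = 2: λ = 2 × 2.461 × 266 / 2.00 = 655 nm.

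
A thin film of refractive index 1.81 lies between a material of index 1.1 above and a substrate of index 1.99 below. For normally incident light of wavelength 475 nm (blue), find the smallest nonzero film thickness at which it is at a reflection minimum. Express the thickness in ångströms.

At the upper boundary (n = 1.1 to n = 1.81) the reflected ray undergoes a half-wave phase shift.
Ray reflecting at the bottom interface goes from n = 1.81 toward n = 1.99: a half-wave phase shift.
Zero or two π shifts → no net half-wave offset.
With no net inversion, destructive interference in reflection requires 2 n t = (m + ½) λ.
Minimum at m = 0: t = λ / (4 n) = 475 / (4 × 1.81) = 65.6 nm.

656 Å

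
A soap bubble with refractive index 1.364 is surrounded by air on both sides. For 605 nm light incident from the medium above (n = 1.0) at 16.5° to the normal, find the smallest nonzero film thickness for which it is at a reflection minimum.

At the upper boundary (n = 1.0 to n = 1.364) the reflected ray undergoes a half-wave phase shift.
Ray reflecting at the bottom interface goes from n = 1.364 toward n = 1.0: no phase shift.
The two reflections differ by half a wavelength.
So the condition for destructive reflection is 2 n t cos θ_r = m λ.
Snell's law: 1.0 sin 16.5° = 1.364 sin θ_r → sin θ_r = 0.208, cos θ_r = 0.978.
Minimum nonzero at m = 1: t = λ / (2 n cos θ_r) = 605 / (2 × 1.364 × 0.978) = 227 nm.

227 nm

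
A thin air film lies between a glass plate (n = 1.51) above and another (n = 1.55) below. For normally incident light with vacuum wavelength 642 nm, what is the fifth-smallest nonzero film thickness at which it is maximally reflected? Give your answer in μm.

Ray reflecting at the top interface goes from n = 1.51 toward n = 1.0: no phase shift.
At the lower boundary (n = 1.0 to n = 1.55) the reflected ray undergoes a half-wave phase shift.
Exactly one π shift → a net half-wave offset.
With one net inversion, constructive interference in reflection requires 2 n t = (m + ½) λ.
The fifth-smallest nonzero thickness corresponds to m = 4: t = (m + ½) λ / (2 n) = 4.50 × 642 / (2 × 1.0) = 1445 nm.

1.44 μm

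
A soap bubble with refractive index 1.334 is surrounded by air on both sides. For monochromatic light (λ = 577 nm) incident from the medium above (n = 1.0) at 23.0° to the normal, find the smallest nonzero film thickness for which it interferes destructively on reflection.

Top surface (1.0 → 1.334): reflection off a higher-index medium gives a half-wave phase shift.
Bottom surface (1.334 → 1.0): reflection off a lower-index medium gives no phase shift.
The two reflections differ by half a wavelength.
With one net inversion, destructive interference in reflection requires 2 n t cos θ_r = m λ.
Snell's law: 1.0 sin 23.0° = 1.334 sin θ_r → sin θ_r = 0.293, cos θ_r = 0.956.
Minimum nonzero at m = 1: t = λ / (2 n cos θ_r) = 577 / (2 × 1.334 × 0.956) = 226 nm.

226 nm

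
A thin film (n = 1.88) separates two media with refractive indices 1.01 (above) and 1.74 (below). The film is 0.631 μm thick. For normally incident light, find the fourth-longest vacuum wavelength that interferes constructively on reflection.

At the upper boundary (n = 1.01 to n = 1.88) the reflected ray undergoes a half-wave phase shift.
At the lower boundary (n = 1.88 to n = 1.74) the reflected ray undergoes no phase shift.
The two reflections differ by half a wavelength.
With one net inversion, constructive interference in reflection requires 2 n t = (m + ½) λ.
λ = 2 n t / (m + ½). The fourth-longest wavelength is m = 3: λ = 2 × 1.88 × 631 / 3.50 = 678 nm.

678 nm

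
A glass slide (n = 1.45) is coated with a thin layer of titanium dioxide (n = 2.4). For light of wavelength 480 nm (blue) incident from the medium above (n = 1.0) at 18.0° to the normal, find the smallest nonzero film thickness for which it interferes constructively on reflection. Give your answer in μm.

0.0504 μm

Ray reflecting at the top interface goes from n = 1.0 toward n = 2.4: a half-wave phase shift.
Bottom surface (2.4 → 1.45): reflection off a lower-index medium gives no phase shift.
The two reflections differ by half a wavelength.
With one net inversion, constructive interference in reflection requires 2 n t cos θ_r = (m + ½) λ.
Snell's law: 1.0 sin 18.0° = 2.4 sin θ_r → sin θ_r = 0.129, cos θ_r = 0.992.
Minimum at m = 0: t = λ / (4 n cos θ_r) = 480 / (4 × 2.4 × 0.992) = 50.4 nm.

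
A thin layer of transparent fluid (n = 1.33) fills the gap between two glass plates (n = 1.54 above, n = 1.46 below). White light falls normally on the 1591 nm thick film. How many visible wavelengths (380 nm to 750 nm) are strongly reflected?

At the upper boundary (n = 1.54 to n = 1.33) the reflected ray undergoes no phase shift.
Ray reflecting at the bottom interface goes from n = 1.33 toward n = 1.46: a half-wave phase shift.
Net: one phase inversion between the two reflected rays.
For strong reflection here: 2 n t = (m + ½) λ.
λ = 2 n t / (m + ½) = 4232 / (m + ½) nm.
m=5: 769 nm (IR); m=6: 651 nm (visible); m=7: 564 nm (visible); m=8: 498 nm (visible); m=9: 445 nm (visible); m=10: 403 nm (visible); m=11: 368 nm (UV).

5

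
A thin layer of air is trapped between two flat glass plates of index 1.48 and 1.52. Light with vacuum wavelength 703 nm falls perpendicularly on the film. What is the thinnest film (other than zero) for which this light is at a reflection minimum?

352 nm

At the upper boundary (n = 1.48 to n = 1.0) the reflected ray undergoes no phase shift.
Bottom surface (1.0 → 1.52): reflection off a higher-index medium gives a half-wave phase shift.
Net: one phase inversion between the two reflected rays.
So the condition for destructive reflection is 2 n t = m λ.
Minimum nonzero at m = 1: t = λ / (2 n) = 703 / (2 × 1.0) = 352 nm.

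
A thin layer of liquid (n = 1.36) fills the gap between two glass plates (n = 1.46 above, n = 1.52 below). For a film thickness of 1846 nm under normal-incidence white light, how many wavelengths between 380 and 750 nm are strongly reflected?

At the upper boundary (n = 1.46 to n = 1.36) the reflected ray undergoes no phase shift.
Ray reflecting at the bottom interface goes from n = 1.36 toward n = 1.52: a half-wave phase shift.
Exactly one π shift → a net half-wave offset.
So the condition for constructive reflection is 2 n t = (m + ½) λ.
λ = 2 n t / (m + ½) = 5021 / (m + ½) nm.
m=6: 772 nm (IR); m=7: 669 nm (visible); m=8: 591 nm (visible); m=9: 529 nm (visible); m=10: 478 nm (visible); m=11: 437 nm (visible); m=12: 402 nm (visible); m=13: 372 nm (UV).

6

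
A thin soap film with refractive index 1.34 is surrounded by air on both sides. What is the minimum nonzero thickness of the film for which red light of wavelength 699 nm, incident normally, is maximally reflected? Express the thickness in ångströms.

1304 Å

Top surface (1.0 → 1.34): reflection off a higher-index medium gives a half-wave phase shift.
Ray reflecting at the bottom interface goes from n = 1.34 toward n = 1.0: no phase shift.
Net: one phase inversion between the two reflected rays.
So the condition for constructive reflection is 2 n t = (m + ½) λ.
Minimum at m = 0: t = λ / (4 n) = 699 / (4 × 1.34) = 130 nm.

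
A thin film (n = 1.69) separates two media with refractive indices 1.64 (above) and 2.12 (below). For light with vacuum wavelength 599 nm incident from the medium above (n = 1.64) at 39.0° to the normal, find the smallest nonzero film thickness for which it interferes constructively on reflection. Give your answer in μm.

At the upper boundary (n = 1.64 to n = 1.69) the reflected ray undergoes a half-wave phase shift.
Bottom surface (1.69 → 2.12): reflection off a higher-index medium gives a half-wave phase shift.
The two reflections carry the same phase change, so no net offset.
With no net inversion, constructive interference in reflection requires 2 n t cos θ_r = m λ.
Snell's law: 1.64 sin 39.0° = 1.69 sin θ_r → sin θ_r = 0.611, cos θ_r = 0.792.
Minimum nonzero at m = 1: t = λ / (2 n cos θ_r) = 599 / (2 × 1.69 × 0.792) = 224 nm.

0.224 μm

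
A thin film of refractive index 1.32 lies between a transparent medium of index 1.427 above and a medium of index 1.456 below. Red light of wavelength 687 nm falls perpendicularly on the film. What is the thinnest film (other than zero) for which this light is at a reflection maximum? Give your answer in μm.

0.130 μm

Ray reflecting at the top interface goes from n = 1.427 toward n = 1.32: no phase shift.
At the lower boundary (n = 1.32 to n = 1.456) the reflected ray undergoes a half-wave phase shift.
The two reflections differ by half a wavelength.
For strong reflection here: 2 n t = (m + ½) λ.
Minimum at m = 0: t = λ / (4 n) = 687 / (4 × 1.32) = 130 nm.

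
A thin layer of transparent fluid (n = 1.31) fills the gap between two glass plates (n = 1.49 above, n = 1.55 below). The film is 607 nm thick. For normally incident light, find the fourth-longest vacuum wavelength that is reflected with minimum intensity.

At the upper boundary (n = 1.49 to n = 1.31) the reflected ray undergoes no phase shift.
Bottom surface (1.31 → 1.55): reflection off a higher-index medium gives a half-wave phase shift.
Net: one phase inversion between the two reflected rays.
For minimum reflection here: 2 n t = m λ.
λ = 2 n t / m. The fourth-longest wavelength is m = 4: λ = 2 × 1.31 × 607 / 4.00 = 398 nm.

398 nm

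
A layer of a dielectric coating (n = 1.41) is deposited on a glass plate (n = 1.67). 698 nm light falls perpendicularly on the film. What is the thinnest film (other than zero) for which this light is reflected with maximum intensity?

Top surface (1.0 → 1.41): reflection off a higher-index medium gives a half-wave phase shift.
Ray reflecting at the bottom interface goes from n = 1.41 toward n = 1.67: a half-wave phase shift.
The two reflections carry the same phase change, so no net offset.
With no net inversion, constructive interference in reflection requires 2 n t = m λ.
Minimum nonzero at m = 1: t = λ / (2 n) = 698 / (2 × 1.41) = 248 nm.

248 nm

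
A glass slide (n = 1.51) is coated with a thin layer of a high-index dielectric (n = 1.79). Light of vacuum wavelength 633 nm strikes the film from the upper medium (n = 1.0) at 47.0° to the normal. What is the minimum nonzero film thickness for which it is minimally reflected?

Ray reflecting at the top interface goes from n = 1.0 toward n = 1.79: a half-wave phase shift.
Ray reflecting at the bottom interface goes from n = 1.79 toward n = 1.51: no phase shift.
The two reflections differ by half a wavelength.
So the condition for destructive reflection is 2 n t cos θ_r = m λ.
Snell's law: 1.0 sin 47.0° = 1.79 sin θ_r → sin θ_r = 0.409, cos θ_r = 0.913.
Minimum nonzero at m = 1: t = λ / (2 n cos θ_r) = 633 / (2 × 1.79 × 0.913) = 194 nm.

194 nm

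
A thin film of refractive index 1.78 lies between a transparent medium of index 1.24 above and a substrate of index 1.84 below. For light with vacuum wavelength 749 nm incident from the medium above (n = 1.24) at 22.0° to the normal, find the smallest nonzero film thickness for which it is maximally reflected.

218 nm

At the upper boundary (n = 1.24 to n = 1.78) the reflected ray undergoes a half-wave phase shift.
Bottom surface (1.78 → 1.84): reflection off a higher-index medium gives a half-wave phase shift.
The two reflections carry the same phase change, so no net offset.
For strong reflection here: 2 n t cos θ_r = m λ.
Snell's law: 1.24 sin 22.0° = 1.78 sin θ_r → sin θ_r = 0.261, cos θ_r = 0.965.
Minimum nonzero at m = 1: t = λ / (2 n cos θ_r) = 749 / (2 × 1.78 × 0.965) = 218 nm.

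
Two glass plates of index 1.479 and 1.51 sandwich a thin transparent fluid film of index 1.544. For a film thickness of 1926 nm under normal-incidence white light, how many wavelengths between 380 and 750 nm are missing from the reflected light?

Ray reflecting at the top interface goes from n = 1.479 toward n = 1.544: a half-wave phase shift.
Ray reflecting at the bottom interface goes from n = 1.544 toward n = 1.51: no phase shift.
The two reflections differ by half a wavelength.
With one net inversion, destructive interference in reflection requires 2 n t = m λ.
λ = 2 n t / m = 5947 / m nm.
m=7: 850 nm (IR); m=8: 743 nm (visible); m=9: 661 nm (visible); m=10: 595 nm (visible); m=11: 541 nm (visible); m=12: 496 nm (visible); m=13: 457 nm (visible); m=14: 425 nm (visible); m=15: 396 nm (visible); m=16: 372 nm (UV).

8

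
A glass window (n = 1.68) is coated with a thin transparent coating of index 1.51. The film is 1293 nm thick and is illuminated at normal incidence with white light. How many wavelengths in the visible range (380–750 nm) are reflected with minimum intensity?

5

At the upper boundary (n = 1.0 to n = 1.51) the reflected ray undergoes a half-wave phase shift.
Bottom surface (1.51 → 1.68): reflection off a higher-index medium gives a half-wave phase shift.
The two reflections carry the same phase change, so no net offset.
For dark reflection here: 2 n t = (m + ½) λ.
λ = 2 n t / (m + ½) = 3905 / (m + ½) nm.
m=4: 868 nm (IR); m=5: 710 nm (visible); m=6: 601 nm (visible); m=7: 521 nm (visible); m=8: 459 nm (visible); m=9: 411 nm (visible); m=10: 372 nm (UV).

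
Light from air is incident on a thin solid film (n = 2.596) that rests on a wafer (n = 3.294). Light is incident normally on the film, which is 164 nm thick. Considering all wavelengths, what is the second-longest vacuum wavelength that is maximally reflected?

Ray reflecting at the top interface goes from n = 1.0 toward n = 2.596: a half-wave phase shift.
Bottom surface (2.596 → 3.294): reflection off a higher-index medium gives a half-wave phase shift.
Zero or two π shifts → no net half-wave offset.
So the condition for constructive reflection is 2 n t = m λ.
λ = 2 n t / m. The second-longest wavelength is m = 2: λ = 2 × 2.596 × 164 / 2.00 = 426 nm.

426 nm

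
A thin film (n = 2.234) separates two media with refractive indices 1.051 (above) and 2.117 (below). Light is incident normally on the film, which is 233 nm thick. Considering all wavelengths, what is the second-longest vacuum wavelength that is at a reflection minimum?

521 nm

Top surface (1.051 → 2.234): reflection off a higher-index medium gives a half-wave phase shift.
At the lower boundary (n = 2.234 to n = 2.117) the reflected ray undergoes no phase shift.
Exactly one π shift → a net half-wave offset.
So the condition for destructive reflection is 2 n t = m λ.
λ = 2 n t / m. The second-longest wavelength is m = 2: λ = 2 × 2.234 × 233 / 2.00 = 521 nm.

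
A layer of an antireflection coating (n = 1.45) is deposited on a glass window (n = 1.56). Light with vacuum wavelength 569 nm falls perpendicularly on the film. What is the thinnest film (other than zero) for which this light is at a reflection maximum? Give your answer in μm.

0.196 μm

Ray reflecting at the top interface goes from n = 1.0 toward n = 1.45: a half-wave phase shift.
Ray reflecting at the bottom interface goes from n = 1.45 toward n = 1.56: a half-wave phase shift.
The two reflections carry the same phase change, so no net offset.
For strong reflection here: 2 n t = m λ.
Minimum nonzero at m = 1: t = λ / (2 n) = 569 / (2 × 1.45) = 196 nm.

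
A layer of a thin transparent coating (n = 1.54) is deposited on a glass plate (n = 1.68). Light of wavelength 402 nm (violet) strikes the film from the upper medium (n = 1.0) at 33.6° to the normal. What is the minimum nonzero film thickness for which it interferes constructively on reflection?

140 nm

At the upper boundary (n = 1.0 to n = 1.54) the reflected ray undergoes a half-wave phase shift.
At the lower boundary (n = 1.54 to n = 1.68) the reflected ray undergoes a half-wave phase shift.
Zero or two π shifts → no net half-wave offset.
With no net inversion, constructive interference in reflection requires 2 n t cos θ_r = m λ.
Snell's law: 1.0 sin 33.6° = 1.54 sin θ_r → sin θ_r = 0.359, cos θ_r = 0.933.
Minimum nonzero at m = 1: t = λ / (2 n cos θ_r) = 402 / (2 × 1.54 × 0.933) = 140 nm.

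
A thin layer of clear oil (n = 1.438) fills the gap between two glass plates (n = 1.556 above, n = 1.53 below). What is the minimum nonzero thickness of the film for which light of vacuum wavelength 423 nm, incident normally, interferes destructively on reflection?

147 nm

Top surface (1.556 → 1.438): reflection off a lower-index medium gives no phase shift.
Bottom surface (1.438 → 1.53): reflection off a higher-index medium gives a half-wave phase shift.
Net: one phase inversion between the two reflected rays.
For minimum reflection here: 2 n t = m λ.
Minimum nonzero at m = 1: t = λ / (2 n) = 423 / (2 × 1.438) = 147 nm.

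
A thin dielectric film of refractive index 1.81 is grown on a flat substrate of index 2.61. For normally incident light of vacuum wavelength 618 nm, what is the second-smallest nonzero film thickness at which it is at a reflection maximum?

341 nm

Top surface (1.0 → 1.81): reflection off a higher-index medium gives a half-wave phase shift.
Bottom surface (1.81 → 2.61): reflection off a higher-index medium gives a half-wave phase shift.
Net: no relative phase inversion (both shifts match).
With no net inversion, constructive interference in reflection requires 2 n t = m λ.
The second-smallest nonzero thickness corresponds to m = 2: t = m λ / (2 n) = 2.00 × 618 / (2 × 1.81) = 341 nm.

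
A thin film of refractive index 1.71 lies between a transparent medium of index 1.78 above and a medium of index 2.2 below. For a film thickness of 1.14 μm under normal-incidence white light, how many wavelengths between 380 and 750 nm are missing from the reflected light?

Ray reflecting at the top interface goes from n = 1.78 toward n = 1.71: no phase shift.
At the lower boundary (n = 1.71 to n = 2.2) the reflected ray undergoes a half-wave phase shift.
The two reflections differ by half a wavelength.
For minimum reflection here: 2 n t = m λ.
λ = 2 n t / m = 3899 / m nm.
m=5: 780 nm (IR); m=6: 650 nm (visible); m=7: 557 nm (visible); m=8: 487 nm (visible); m=9: 433 nm (visible); m=10: 390 nm (visible); m=11: 354 nm (UV).

5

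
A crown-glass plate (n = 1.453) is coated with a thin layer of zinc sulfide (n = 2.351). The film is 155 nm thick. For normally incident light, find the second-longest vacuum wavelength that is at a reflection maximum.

Ray reflecting at the top interface goes from n = 1.0 toward n = 2.351: a half-wave phase shift.
At the lower boundary (n = 2.351 to n = 1.453) the reflected ray undergoes no phase shift.
The two reflections differ by half a wavelength.
With one net inversion, constructive interference in reflection requires 2 n t = (m + ½) λ.
λ = 2 n t / (m + ½). The second-longest wavelength is m = 1: λ = 2 × 2.351 × 155 / 1.50 = 486 nm.

486 nm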